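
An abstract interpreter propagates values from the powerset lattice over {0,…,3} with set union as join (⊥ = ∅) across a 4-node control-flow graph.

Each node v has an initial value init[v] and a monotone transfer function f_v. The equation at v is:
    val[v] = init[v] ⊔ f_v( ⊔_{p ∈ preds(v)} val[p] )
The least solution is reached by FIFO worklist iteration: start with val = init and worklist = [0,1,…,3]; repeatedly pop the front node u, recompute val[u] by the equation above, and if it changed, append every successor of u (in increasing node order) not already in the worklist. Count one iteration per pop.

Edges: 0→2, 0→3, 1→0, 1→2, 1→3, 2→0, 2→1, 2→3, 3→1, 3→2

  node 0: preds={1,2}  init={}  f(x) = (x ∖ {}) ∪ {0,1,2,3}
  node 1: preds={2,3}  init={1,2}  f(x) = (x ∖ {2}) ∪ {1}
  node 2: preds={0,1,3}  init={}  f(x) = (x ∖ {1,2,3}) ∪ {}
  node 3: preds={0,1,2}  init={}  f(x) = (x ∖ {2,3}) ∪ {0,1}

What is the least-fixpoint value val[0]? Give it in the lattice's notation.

{0,1,2,3}

Worklist (9 pops):
  #1 pop 0: in={1,2} → {0,1,2,3} (was {}); enqueue []
  #2 pop 1: in={} → {1,2} (no change)
  #3 pop 2: in={0,1,2,3} → {0} (was {}); enqueue [0,1]
  #4 pop 3: in={0,1,2,3} → {0,1} (was {}); enqueue [2]
  #5 pop 0: in={0,1,2} → {0,1,2,3} (no change)
  #6 pop 1: in={0,1} → {0,1,2} (was {1,2}); enqueue [0,3]
  #7 pop 2: in={0,1,2,3} → {0} (no change)
  #8 pop 0: in={0,1,2} → {0,1,2,3} (no change)
  #9 pop 3: in={0,1,2,3} → {0,1} (no change)

Fixpoint:
  val[0] = {0,1,2,3}
  val[1] = {0,1,2}
  val[2] = {0}
  val[3] = {0,1}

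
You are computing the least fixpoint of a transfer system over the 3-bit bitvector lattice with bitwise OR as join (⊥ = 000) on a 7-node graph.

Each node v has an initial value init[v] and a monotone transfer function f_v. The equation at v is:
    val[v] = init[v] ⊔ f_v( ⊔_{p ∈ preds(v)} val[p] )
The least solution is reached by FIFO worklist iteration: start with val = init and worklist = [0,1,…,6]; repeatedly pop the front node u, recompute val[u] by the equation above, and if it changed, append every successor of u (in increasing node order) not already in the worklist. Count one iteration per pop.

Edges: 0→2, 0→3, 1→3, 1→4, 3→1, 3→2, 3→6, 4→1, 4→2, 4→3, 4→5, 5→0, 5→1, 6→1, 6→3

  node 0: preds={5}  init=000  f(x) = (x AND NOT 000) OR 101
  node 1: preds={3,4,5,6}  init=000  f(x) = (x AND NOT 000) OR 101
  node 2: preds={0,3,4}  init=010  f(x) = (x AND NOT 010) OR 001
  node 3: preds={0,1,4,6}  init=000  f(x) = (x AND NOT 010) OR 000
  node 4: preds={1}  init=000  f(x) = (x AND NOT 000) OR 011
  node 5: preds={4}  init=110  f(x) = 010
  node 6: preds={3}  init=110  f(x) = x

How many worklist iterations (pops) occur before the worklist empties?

Worklist (10 pops):
  #1 pop 0: in=110 → 111 (was 000); enqueue []
  #2 pop 1: in=110 → 111 (was 000); enqueue []
  #3 pop 2: in=111 → 111 (was 010); enqueue []
  #4 pop 3: in=111 → 101 (was 000); enqueue [1,2]
  #5 pop 4: in=111 → 111 (was 000); enqueue [3]
  #6 pop 5: in=111 → 110 (no change)
  #7 pop 6: in=101 → 111 (was 110); enqueue []
  #8 pop 1: in=111 → 111 (no change)
  #9 pop 2: in=111 → 111 (no change)
  #10 pop 3: in=111 → 101 (no change)

Fixpoint:
  val[0] = 111
  val[1] = 111
  val[2] = 111
  val[3] = 101
  val[4] = 111
  val[5] = 110
  val[6] = 111

10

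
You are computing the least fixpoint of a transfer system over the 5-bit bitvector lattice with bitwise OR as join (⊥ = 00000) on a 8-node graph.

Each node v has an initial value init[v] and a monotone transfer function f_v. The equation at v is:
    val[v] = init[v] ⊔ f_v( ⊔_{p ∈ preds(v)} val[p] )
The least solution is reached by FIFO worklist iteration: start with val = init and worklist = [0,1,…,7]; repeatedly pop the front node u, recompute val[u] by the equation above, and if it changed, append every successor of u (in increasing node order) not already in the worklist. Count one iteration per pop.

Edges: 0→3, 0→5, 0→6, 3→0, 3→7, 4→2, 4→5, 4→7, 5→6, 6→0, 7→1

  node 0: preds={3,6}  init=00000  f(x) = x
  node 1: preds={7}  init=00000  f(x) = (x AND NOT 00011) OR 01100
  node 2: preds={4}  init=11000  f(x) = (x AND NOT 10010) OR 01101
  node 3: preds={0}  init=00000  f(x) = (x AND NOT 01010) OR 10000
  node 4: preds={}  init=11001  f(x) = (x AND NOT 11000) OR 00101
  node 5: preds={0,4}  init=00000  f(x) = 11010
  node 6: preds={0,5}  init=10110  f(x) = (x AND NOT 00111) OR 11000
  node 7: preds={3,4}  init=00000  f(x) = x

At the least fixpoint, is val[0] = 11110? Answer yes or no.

Trace (14 dequeues):
  [1] u=0 | in 10110 | out 10110 | prev 00000 | push {}
  [2] u=1 | in 00000 | out 01100 | prev 00000 | push {}
  [3] u=2 | in 11001 | out 11101 | prev 11000 | push {}
  [4] u=3 | in 10110 | out 10100 | prev 00000 | push {0}
  [5] u=4 | in 00000 | out 11101 | prev 11001 | push {2}
  [6] u=5 | in 11111 | out 11010 | prev 00000 | push {}
  [7] u=6 | in 11110 | out 11110 | prev 10110 | push {}
  [8] u=7 | in 11101 | out 11101 | prev 00000 | push {1}
  [9] u=0 | in 11110 | out 11110 | prev 10110 | push {3,5,6}
  [10] u=2 | in 11101 | out 11101 | ==
  [11] u=1 | in 11101 | out 11100 | prev 01100 | push {}
  [12] u=3 | in 11110 | out 10100 | ==
  [13] u=5 | in 11111 | out 11010 | ==
  [14] u=6 | in 11110 | out 11110 | ==

Converged values:
  [0] 11110
  [1] 11100
  [2] 11101
  [3] 10100
  [4] 11101
  [5] 11010
  [6] 11110
  [7] 11101

yes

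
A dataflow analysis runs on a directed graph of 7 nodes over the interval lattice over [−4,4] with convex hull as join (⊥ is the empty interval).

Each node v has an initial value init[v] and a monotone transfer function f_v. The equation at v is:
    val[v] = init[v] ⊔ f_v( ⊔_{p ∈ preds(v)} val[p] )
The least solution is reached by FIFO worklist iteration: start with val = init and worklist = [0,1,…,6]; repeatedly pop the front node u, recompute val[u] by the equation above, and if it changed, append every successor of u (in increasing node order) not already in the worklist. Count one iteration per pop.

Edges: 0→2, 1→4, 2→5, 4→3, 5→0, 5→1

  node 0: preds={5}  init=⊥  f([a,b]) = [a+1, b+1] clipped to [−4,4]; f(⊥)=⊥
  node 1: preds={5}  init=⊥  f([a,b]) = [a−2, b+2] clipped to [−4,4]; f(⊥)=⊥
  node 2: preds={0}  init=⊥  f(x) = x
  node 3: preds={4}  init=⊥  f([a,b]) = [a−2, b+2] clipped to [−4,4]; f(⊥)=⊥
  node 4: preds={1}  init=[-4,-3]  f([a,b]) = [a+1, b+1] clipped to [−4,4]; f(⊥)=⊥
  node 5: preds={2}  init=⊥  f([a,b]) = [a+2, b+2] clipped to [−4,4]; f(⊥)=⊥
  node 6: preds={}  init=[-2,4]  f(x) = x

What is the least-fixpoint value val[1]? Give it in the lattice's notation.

Iteration log — 7 steps:
  step 1. node 0  ⊔preds=⊥  new=⊥  stable
  step 2. node 1  ⊔preds=⊥  new=⊥  stable
  step 3. node 2  ⊔preds=⊥  new=⊥  stable
  step 4. node 3  ⊔preds=[-4,-3]  new=[-4,-1]  old=⊥  +wl: 
  step 5. node 4  ⊔preds=⊥  new=[-4,-3]  stable
  step 6. node 5  ⊔preds=⊥  new=⊥  stable
  step 7. node 6  ⊔preds=⊥  new=[-2,4]  stable

Least fixpoint reached:
  node 0: ⊥
  node 1: ⊥
  node 2: ⊥
  node 3: [-4,-1]
  node 4: [-4,-3]
  node 5: ⊥
  node 6: [-2,4]

⊥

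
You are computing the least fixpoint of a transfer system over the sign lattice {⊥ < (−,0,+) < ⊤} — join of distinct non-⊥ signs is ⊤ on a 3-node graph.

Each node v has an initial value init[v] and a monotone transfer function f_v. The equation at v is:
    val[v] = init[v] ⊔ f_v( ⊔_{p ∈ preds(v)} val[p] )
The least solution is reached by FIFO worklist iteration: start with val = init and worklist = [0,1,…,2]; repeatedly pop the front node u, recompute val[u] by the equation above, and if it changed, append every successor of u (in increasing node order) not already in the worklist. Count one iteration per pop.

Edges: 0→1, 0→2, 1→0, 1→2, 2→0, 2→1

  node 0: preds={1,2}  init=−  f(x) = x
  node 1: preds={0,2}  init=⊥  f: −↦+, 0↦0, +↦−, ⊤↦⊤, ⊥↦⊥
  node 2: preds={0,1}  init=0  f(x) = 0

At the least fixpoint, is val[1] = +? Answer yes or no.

Worklist (4 pops):
  #1 pop 0: in=0 → ⊤ (was −); enqueue []
  #2 pop 1: in=⊤ → ⊤ (was ⊥); enqueue [0]
  #3 pop 2: in=⊤ → 0 (no change)
  #4 pop 0: in=⊤ → ⊤ (no change)

Fixpoint:
  val[0] = ⊤
  val[1] = ⊤
  val[2] = 0

no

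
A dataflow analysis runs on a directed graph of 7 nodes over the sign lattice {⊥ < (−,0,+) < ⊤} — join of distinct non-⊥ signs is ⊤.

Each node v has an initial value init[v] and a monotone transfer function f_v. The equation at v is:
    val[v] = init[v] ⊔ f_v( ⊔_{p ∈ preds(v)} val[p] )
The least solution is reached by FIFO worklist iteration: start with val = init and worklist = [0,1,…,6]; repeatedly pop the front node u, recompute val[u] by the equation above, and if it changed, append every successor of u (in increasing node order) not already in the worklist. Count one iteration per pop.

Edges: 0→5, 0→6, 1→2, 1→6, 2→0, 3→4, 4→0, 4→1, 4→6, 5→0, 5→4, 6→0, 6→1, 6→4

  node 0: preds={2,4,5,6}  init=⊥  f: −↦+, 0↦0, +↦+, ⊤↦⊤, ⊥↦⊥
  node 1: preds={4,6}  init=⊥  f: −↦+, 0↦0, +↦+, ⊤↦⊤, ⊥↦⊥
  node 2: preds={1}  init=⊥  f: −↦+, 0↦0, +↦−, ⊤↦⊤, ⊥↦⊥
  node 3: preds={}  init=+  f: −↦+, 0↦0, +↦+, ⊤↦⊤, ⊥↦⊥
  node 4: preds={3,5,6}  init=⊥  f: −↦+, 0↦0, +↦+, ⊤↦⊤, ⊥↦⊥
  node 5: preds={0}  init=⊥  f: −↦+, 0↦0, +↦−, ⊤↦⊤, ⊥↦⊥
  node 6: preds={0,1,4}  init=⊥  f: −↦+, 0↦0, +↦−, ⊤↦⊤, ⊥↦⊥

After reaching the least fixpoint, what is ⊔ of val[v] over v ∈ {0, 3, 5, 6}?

⊤

Trace (16 dequeues):
  [1] u=0 | in ⊥ | out ⊥ | ==
  [2] u=1 | in ⊥ | out ⊥ | ==
  [3] u=2 | in ⊥ | out ⊥ | ==
  [4] u=3 | in ⊥ | out + | ==
  [5] u=4 | in + | out + | prev ⊥ | push {0,1}
  [6] u=5 | in ⊥ | out ⊥ | ==
  [7] u=6 | in + | out − | prev ⊥ | push {4}
  [8] u=0 | in ⊤ | out ⊤ | prev ⊥ | push {5,6}
  [9] u=1 | in ⊤ | out ⊤ | prev ⊥ | push {2}
  [10] u=4 | in ⊤ | out ⊤ | prev + | push {0,1}
  [11] u=5 | in ⊤ | out ⊤ | prev ⊥ | push {4}
  [12] u=6 | in ⊤ | out ⊤ | prev − | push {}
  [13] u=2 | in ⊤ | out ⊤ | prev ⊥ | push {}
  [14] u=0 | in ⊤ | out ⊤ | ==
  [15] u=1 | in ⊤ | out ⊤ | ==
  [16] u=4 | in ⊤ | out ⊤ | ==

Converged values:
  [0] ⊤
  [1] ⊤
  [2] ⊤
  [3] +
  [4] ⊤
  [5] ⊤
  [6] ⊤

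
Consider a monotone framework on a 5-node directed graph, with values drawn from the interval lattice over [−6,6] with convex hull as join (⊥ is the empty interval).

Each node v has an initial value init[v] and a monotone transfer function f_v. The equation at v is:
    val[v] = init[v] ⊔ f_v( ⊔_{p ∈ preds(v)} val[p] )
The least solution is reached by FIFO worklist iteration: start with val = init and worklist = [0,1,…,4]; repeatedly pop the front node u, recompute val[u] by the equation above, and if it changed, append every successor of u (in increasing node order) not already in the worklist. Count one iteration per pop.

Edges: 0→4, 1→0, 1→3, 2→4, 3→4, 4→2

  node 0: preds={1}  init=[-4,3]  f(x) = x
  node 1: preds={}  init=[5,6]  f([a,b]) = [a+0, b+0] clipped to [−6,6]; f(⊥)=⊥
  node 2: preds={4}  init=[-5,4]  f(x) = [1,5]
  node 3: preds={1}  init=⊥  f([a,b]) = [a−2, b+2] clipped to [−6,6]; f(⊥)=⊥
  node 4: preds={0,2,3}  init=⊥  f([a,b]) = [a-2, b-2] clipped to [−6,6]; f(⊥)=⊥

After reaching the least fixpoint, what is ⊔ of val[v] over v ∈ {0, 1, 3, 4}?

[-6,6]

Trace (6 dequeues):
  [1] u=0 | in [5,6] | out [-4,6] | prev [-4,3] | push {}
  [2] u=1 | in ⊥ | out [5,6] | ==
  [3] u=2 | in ⊥ | out [-5,5] | prev [-5,4] | push {}
  [4] u=3 | in [5,6] | out [3,6] | prev ⊥ | push {}
  [5] u=4 | in [-5,6] | out [-6,4] | prev ⊥ | push {2}
  [6] u=2 | in [-6,4] | out [-5,5] | ==

Converged values:
  [0] [-4,6]
  [1] [5,6]
  [2] [-5,5]
  [3] [3,6]
  [4] [-6,4]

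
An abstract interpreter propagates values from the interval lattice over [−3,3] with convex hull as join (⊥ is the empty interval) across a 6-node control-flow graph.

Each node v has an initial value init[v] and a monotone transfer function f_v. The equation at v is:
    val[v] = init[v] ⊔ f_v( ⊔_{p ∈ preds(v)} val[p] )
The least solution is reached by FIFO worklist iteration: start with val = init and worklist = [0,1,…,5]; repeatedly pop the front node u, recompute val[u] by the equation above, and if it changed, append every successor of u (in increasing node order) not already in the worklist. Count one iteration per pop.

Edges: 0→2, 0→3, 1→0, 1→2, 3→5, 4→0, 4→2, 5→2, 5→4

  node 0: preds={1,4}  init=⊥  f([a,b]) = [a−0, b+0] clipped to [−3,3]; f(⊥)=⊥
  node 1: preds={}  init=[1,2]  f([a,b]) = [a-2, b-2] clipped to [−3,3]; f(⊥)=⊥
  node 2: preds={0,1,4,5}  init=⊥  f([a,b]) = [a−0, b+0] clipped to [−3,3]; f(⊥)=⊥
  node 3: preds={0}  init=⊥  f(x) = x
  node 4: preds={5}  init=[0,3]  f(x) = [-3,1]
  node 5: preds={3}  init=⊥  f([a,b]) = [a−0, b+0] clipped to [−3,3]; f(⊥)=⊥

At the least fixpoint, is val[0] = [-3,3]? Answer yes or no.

yes

Worklist (13 pops):
  #1 pop 0: in=[0,3] → [0,3] (was ⊥); enqueue []
  #2 pop 1: in=⊥ → [1,2] (no change)
  #3 pop 2: in=[0,3] → [0,3] (was ⊥); enqueue []
  #4 pop 3: in=[0,3] → [0,3] (was ⊥); enqueue []
  #5 pop 4: in=⊥ → [-3,3] (was [0,3]); enqueue [0,2]
  #6 pop 5: in=[0,3] → [0,3] (was ⊥); enqueue [4]
  #7 pop 0: in=[-3,3] → [-3,3] (was [0,3]); enqueue [3]
  #8 pop 2: in=[-3,3] → [-3,3] (was [0,3]); enqueue []
  #9 pop 4: in=[0,3] → [-3,3] (no change)
  #10 pop 3: in=[-3,3] → [-3,3] (was [0,3]); enqueue [5]
  #11 pop 5: in=[-3,3] → [-3,3] (was [0,3]); enqueue [2,4]
  #12 pop 2: in=[-3,3] → [-3,3] (no change)
  #13 pop 4: in=[-3,3] → [-3,3] (no change)

Fixpoint:
  val[0] = [-3,3]
  val[1] = [1,2]
  val[2] = [-3,3]
  val[3] = [-3,3]
  val[4] = [-3,3]
  val[5] = [-3,3]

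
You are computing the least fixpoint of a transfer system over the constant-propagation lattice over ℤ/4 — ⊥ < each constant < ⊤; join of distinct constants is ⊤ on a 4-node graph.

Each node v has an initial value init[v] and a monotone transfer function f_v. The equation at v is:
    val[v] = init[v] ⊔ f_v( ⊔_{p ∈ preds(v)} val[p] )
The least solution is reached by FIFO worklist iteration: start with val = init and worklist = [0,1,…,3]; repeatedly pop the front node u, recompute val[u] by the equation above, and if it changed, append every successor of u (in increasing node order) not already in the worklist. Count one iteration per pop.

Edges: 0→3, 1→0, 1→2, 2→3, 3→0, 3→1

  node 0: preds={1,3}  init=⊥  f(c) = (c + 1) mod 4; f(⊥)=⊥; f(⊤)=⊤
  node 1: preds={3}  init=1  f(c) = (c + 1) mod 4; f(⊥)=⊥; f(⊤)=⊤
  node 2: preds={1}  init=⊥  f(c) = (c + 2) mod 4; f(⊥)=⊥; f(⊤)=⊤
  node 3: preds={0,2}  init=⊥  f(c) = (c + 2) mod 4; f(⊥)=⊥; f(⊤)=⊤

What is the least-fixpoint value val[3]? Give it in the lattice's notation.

⊤

Iteration log — 10 steps:
  step 1. node 0  ⊔preds=1  new=2  old=⊥  +wl: 
  step 2. node 1  ⊔preds=⊥  new=1  stable
  step 3. node 2  ⊔preds=1  new=3  old=⊥  +wl: 
  step 4. node 3  ⊔preds=⊤  new=⊤  old=⊥  +wl: 0,1
  step 5. node 0  ⊔preds=⊤  new=⊤  old=2  +wl: 3
  step 6. node 1  ⊔preds=⊤  new=⊤  old=1  +wl: 0,2
  step 7. node 3  ⊔preds=⊤  new=⊤  stable
  step 8. node 0  ⊔preds=⊤  new=⊤  stable
  step 9. node 2  ⊔preds=⊤  new=⊤  old=3  +wl: 3
  step 10. node 3  ⊔preds=⊤  new=⊤  stable

Least fixpoint reached:
  node 0: ⊤
  node 1: ⊤
  node 2: ⊤
  node 3: ⊤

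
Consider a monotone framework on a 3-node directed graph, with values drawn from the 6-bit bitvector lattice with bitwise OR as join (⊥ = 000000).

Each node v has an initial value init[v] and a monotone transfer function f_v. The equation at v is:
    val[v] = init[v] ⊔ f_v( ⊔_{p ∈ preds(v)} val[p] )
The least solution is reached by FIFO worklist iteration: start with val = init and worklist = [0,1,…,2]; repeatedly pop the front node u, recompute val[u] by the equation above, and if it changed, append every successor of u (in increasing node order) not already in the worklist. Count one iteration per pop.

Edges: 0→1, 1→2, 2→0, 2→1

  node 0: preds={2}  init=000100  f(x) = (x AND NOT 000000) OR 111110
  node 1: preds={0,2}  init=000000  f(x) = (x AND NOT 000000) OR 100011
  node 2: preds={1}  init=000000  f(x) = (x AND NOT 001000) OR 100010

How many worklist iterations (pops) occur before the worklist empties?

Trace (5 dequeues):
  [1] u=0 | in 000000 | out 111110 | prev 000100 | push {}
  [2] u=1 | in 111110 | out 111111 | prev 000000 | push {}
  [3] u=2 | in 111111 | out 110111 | prev 000000 | push {0,1}
  [4] u=0 | in 110111 | out 111111 | prev 111110 | push {}
  [5] u=1 | in 111111 | out 111111 | ==

Converged values:
  [0] 111111
  [1] 111111
  [2] 110111

5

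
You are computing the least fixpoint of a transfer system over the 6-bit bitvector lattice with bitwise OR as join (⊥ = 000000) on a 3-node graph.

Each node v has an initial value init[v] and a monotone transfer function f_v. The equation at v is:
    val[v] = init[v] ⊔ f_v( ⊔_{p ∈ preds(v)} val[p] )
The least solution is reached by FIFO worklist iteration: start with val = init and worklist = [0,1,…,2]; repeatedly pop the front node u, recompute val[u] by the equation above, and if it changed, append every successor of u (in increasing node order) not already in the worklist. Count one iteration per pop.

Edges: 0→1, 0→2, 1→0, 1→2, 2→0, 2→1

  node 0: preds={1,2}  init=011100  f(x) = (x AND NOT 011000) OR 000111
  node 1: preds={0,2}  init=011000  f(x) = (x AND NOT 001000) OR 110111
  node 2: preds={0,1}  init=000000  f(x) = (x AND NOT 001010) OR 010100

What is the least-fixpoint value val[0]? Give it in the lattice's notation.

Trace (6 dequeues):
  [1] u=0 | in 011000 | out 011111 | prev 011100 | push {}
  [2] u=1 | in 011111 | out 111111 | prev 011000 | push {0}
  [3] u=2 | in 111111 | out 110101 | prev 000000 | push {1}
  [4] u=0 | in 111111 | out 111111 | prev 011111 | push {2}
  [5] u=1 | in 111111 | out 111111 | ==
  [6] u=2 | in 111111 | out 110101 | ==

Converged values:
  [0] 111111
  [1] 111111
  [2] 110101

111111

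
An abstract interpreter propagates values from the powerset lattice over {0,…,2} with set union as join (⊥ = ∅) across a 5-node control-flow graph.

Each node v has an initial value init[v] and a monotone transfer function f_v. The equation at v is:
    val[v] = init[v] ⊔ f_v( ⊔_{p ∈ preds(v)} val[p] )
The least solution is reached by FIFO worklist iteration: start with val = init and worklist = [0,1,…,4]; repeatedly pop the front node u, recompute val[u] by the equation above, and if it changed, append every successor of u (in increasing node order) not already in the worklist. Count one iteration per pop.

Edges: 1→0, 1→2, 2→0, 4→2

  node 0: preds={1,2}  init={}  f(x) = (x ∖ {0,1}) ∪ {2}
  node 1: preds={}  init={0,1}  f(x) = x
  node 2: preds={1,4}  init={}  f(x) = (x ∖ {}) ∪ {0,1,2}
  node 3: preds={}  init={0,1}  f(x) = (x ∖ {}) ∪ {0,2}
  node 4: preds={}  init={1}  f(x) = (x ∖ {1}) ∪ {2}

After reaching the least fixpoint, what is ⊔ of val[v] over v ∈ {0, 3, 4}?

Trace (7 dequeues):
  [1] u=0 | in {0,1} | out {2} | prev {} | push {}
  [2] u=1 | in {} | out {0,1} | ==
  [3] u=2 | in {0,1} | out {0,1,2} | prev {} | push {0}
  [4] u=3 | in {} | out {0,1,2} | prev {0,1} | push {}
  [5] u=4 | in {} | out {1,2} | prev {1} | push {2}
  [6] u=0 | in {0,1,2} | out {2} | ==
  [7] u=2 | in {0,1,2} | out {0,1,2} | ==

Converged values:
  [0] {2}
  [1] {0,1}
  [2] {0,1,2}
  [3] {0,1,2}
  [4] {1,2}

{0,1,2}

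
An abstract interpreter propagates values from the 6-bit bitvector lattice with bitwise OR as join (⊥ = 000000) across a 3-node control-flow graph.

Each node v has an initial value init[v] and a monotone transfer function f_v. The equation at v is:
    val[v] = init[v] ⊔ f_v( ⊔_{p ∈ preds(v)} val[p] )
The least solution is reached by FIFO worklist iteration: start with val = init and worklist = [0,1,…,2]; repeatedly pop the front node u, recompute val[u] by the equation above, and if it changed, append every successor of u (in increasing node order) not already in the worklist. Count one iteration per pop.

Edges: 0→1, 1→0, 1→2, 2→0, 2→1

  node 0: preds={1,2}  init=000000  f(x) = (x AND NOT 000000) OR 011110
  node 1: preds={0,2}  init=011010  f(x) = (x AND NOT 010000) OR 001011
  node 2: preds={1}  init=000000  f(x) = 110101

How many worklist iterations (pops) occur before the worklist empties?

7

Worklist (7 pops):
  #1 pop 0: in=011010 → 011110 (was 000000); enqueue []
  #2 pop 1: in=011110 → 011111 (was 011010); enqueue [0]
  #3 pop 2: in=011111 → 110101 (was 000000); enqueue [1]
  #4 pop 0: in=111111 → 111111 (was 011110); enqueue []
  #5 pop 1: in=111111 → 111111 (was 011111); enqueue [0,2]
  #6 pop 0: in=111111 → 111111 (no change)
  #7 pop 2: in=111111 → 110101 (no change)

Fixpoint:
  val[0] = 111111
  val[1] = 111111
  val[2] = 110101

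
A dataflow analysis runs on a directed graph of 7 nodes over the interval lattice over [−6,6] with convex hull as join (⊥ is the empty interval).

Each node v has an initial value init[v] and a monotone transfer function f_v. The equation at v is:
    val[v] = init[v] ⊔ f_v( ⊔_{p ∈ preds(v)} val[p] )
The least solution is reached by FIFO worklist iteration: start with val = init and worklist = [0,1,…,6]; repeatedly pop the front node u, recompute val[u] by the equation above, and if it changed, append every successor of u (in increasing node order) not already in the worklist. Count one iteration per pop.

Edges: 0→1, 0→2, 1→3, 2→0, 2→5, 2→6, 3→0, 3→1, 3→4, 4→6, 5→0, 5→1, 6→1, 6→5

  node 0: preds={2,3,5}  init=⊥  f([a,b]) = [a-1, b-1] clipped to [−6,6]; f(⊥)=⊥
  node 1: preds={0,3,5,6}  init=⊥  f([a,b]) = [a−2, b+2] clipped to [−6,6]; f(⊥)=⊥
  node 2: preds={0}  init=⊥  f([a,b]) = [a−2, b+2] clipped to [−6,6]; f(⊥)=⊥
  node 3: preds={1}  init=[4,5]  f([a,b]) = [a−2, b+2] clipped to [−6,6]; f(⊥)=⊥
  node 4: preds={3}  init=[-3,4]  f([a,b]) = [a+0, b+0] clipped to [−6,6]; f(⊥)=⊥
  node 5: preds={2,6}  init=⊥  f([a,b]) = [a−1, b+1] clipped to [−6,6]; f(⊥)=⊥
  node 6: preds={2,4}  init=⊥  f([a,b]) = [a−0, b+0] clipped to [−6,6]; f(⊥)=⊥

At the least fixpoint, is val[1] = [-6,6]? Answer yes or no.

yes

Iteration log — 26 steps:
  step 1. node 0  ⊔preds=[4,5]  new=[3,4]  old=⊥  +wl: 
  step 2. node 1  ⊔preds=[3,5]  new=[1,6]  old=⊥  +wl: 
  step 3. node 2  ⊔preds=[3,4]  new=[1,6]  old=⊥  +wl: 0
  step 4. node 3  ⊔preds=[1,6]  new=[-1,6]  old=[4,5]  +wl: 1
  step 5. node 4  ⊔preds=[-1,6]  new=[-3,6]  old=[-3,4]  +wl: 
  step 6. node 5  ⊔preds=[1,6]  new=[0,6]  old=⊥  +wl: 
  step 7. node 6  ⊔preds=[-3,6]  new=[-3,6]  old=⊥  +wl: 5
  step 8. node 0  ⊔preds=[-1,6]  new=[-2,5]  old=[3,4]  +wl: 2
  step 9. node 1  ⊔preds=[-3,6]  new=[-5,6]  old=[1,6]  +wl: 3
  step 10. node 5  ⊔preds=[-3,6]  new=[-4,6]  old=[0,6]  +wl: 0,1
  step 11. node 2  ⊔preds=[-2,5]  new=[-4,6]  old=[1,6]  +wl: 5,6
  step 12. node 3  ⊔preds=[-5,6]  new=[-6,6]  old=[-1,6]  +wl: 4
  step 13. node 0  ⊔preds=[-6,6]  new=[-6,5]  old=[-2,5]  +wl: 2
  step 14. node 1  ⊔preds=[-6,6]  new=[-6,6]  old=[-5,6]  +wl: 3
  step 15. node 5  ⊔preds=[-4,6]  new=[-5,6]  old=[-4,6]  +wl: 0,1
  step 16. node 6  ⊔preds=[-4,6]  new=[-4,6]  old=[-3,6]  +wl: 5
  step 17. node 4  ⊔preds=[-6,6]  new=[-6,6]  old=[-3,6]  +wl: 6
  step 18. node 2  ⊔preds=[-6,5]  new=[-6,6]  old=[-4,6]  +wl: 
  step 19. node 3  ⊔preds=[-6,6]  new=[-6,6]  stable
  step 20. node 0  ⊔preds=[-6,6]  new=[-6,5]  stable
  step 21. node 1  ⊔preds=[-6,6]  new=[-6,6]  stable
  step 22. node 5  ⊔preds=[-6,6]  new=[-6,6]  old=[-5,6]  +wl: 0,1
  step 23. node 6  ⊔preds=[-6,6]  new=[-6,6]  old=[-4,6]  +wl: 5
  step 24. node 0  ⊔preds=[-6,6]  new=[-6,5]  stable
  step 25. node 1  ⊔preds=[-6,6]  new=[-6,6]  stable
  step 26. node 5  ⊔preds=[-6,6]  new=[-6,6]  stable

Least fixpoint reached:
  node 0: [-6,5]
  node 1: [-6,6]
  node 2: [-6,6]
  node 3: [-6,6]
  node 4: [-6,6]
  node 5: [-6,6]
  node 6: [-6,6]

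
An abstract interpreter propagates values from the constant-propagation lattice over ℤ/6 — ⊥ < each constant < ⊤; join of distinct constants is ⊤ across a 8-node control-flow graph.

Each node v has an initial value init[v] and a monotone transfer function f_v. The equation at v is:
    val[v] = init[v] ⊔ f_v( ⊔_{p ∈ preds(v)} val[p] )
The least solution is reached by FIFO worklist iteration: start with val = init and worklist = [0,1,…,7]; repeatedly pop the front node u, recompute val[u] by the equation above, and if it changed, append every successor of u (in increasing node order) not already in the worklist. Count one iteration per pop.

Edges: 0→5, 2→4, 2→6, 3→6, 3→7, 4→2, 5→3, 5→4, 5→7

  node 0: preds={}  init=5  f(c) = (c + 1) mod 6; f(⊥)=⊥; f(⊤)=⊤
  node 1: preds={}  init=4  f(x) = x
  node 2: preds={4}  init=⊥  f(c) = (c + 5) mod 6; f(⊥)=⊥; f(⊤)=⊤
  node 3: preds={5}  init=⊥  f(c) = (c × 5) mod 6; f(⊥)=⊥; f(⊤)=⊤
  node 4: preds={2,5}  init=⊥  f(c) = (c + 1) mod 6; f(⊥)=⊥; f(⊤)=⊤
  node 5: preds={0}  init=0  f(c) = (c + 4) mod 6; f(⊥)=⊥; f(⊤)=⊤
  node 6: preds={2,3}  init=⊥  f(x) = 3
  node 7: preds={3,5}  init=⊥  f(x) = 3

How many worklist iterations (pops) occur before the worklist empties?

Iteration log — 16 steps:
  step 1. node 0  ⊔preds=⊥  new=5  stable
  step 2. node 1  ⊔preds=⊥  new=4  stable
  step 3. node 2  ⊔preds=⊥  new=⊥  stable
  step 4. node 3  ⊔preds=0  new=0  old=⊥  +wl: 
  step 5. node 4  ⊔preds=0  new=1  old=⊥  +wl: 2
  step 6. node 5  ⊔preds=5  new=⊤  old=0  +wl: 3,4
  step 7. node 6  ⊔preds=0  new=3  old=⊥  +wl: 
  step 8. node 7  ⊔preds=⊤  new=3  old=⊥  +wl: 
  step 9. node 2  ⊔preds=1  new=0  old=⊥  +wl: 6
  step 10. node 3  ⊔preds=⊤  new=⊤  old=0  +wl: 7
  step 11. node 4  ⊔preds=⊤  new=⊤  old=1  +wl: 2
  step 12. node 6  ⊔preds=⊤  new=3  stable
  step 13. node 7  ⊔preds=⊤  new=3  stable
  step 14. node 2  ⊔preds=⊤  new=⊤  old=0  +wl: 4,6
  step 15. node 4  ⊔preds=⊤  new=⊤  stable
  step 16. node 6  ⊔preds=⊤  new=3  stable

Least fixpoint reached:
  node 0: 5
  node 1: 4
  node 2: ⊤
  node 3: ⊤
  node 4: ⊤
  node 5: ⊤
  node 6: 3
  node 7: 3

16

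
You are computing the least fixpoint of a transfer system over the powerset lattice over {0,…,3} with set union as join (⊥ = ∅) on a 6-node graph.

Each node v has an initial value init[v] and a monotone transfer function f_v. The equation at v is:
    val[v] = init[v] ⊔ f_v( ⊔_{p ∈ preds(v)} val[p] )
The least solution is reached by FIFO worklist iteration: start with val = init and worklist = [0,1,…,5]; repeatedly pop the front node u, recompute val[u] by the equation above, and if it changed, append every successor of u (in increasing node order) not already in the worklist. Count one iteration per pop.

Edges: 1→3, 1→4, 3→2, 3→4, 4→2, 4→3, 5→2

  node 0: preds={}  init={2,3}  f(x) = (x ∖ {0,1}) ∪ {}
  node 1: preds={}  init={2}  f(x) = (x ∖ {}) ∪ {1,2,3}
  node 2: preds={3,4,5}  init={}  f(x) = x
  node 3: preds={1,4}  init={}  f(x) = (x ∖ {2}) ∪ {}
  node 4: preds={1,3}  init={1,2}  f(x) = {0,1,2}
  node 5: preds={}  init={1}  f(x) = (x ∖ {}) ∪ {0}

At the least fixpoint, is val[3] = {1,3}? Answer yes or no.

Trace (10 dequeues):
  [1] u=0 | in {} | out {2,3} | ==
  [2] u=1 | in {} | out {1,2,3} | prev {2} | push {}
  [3] u=2 | in {1,2} | out {1,2} | prev {} | push {}
  [4] u=3 | in {1,2,3} | out {1,3} | prev {} | push {2}
  [5] u=4 | in {1,2,3} | out {0,1,2} | prev {1,2} | push {3}
  [6] u=5 | in {} | out {0,1} | prev {1} | push {}
  [7] u=2 | in {0,1,2,3} | out {0,1,2,3} | prev {1,2} | push {}
  [8] u=3 | in {0,1,2,3} | out {0,1,3} | prev {1,3} | push {2,4}
  [9] u=2 | in {0,1,2,3} | out {0,1,2,3} | ==
  [10] u=4 | in {0,1,2,3} | out {0,1,2} | ==

Converged values:
  [0] {2,3}
  [1] {1,2,3}
  [2] {0,1,2,3}
  [3] {0,1,3}
  [4] {0,1,2}
  [5] {0,1}

no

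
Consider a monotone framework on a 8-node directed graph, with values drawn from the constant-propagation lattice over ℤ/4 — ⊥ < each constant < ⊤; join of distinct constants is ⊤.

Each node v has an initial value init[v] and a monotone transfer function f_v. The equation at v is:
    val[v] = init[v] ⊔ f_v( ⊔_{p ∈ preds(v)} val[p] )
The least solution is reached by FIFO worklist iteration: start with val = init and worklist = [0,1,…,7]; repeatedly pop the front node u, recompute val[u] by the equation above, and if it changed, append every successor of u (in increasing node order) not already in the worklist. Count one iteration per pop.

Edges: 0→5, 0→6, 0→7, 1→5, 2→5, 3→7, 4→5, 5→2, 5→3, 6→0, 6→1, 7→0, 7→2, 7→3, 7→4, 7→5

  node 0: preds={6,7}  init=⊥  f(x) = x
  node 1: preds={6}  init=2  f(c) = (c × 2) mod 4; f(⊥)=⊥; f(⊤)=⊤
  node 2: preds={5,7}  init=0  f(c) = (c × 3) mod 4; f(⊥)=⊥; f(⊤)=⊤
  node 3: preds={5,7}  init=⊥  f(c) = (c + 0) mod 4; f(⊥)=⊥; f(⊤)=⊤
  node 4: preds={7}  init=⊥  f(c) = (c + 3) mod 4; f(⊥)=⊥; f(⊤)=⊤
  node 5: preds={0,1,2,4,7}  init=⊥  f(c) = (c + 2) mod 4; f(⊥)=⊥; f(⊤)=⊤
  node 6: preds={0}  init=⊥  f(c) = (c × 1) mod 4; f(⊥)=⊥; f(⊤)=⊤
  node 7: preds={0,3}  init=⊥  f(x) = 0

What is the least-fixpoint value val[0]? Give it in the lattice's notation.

0

Trace (18 dequeues):
  [1] u=0 | in ⊥ | out ⊥ | ==
  [2] u=1 | in ⊥ | out 2 | ==
  [3] u=2 | in ⊥ | out 0 | ==
  [4] u=3 | in ⊥ | out ⊥ | ==
  [5] u=4 | in ⊥ | out ⊥ | ==
  [6] u=5 | in ⊤ | out ⊤ | prev ⊥ | push {2,3}
  [7] u=6 | in ⊥ | out ⊥ | ==
  [8] u=7 | in ⊥ | out 0 | prev ⊥ | push {0,4,5}
  [9] u=2 | in ⊤ | out ⊤ | prev 0 | push {}
  [10] u=3 | in ⊤ | out ⊤ | prev ⊥ | push {7}
  [11] u=0 | in 0 | out 0 | prev ⊥ | push {6}
  [12] u=4 | in 0 | out 3 | prev ⊥ | push {}
  [13] u=5 | in ⊤ | out ⊤ | ==
  [14] u=7 | in ⊤ | out 0 | ==
  [15] u=6 | in 0 | out 0 | prev ⊥ | push {0,1}
  [16] u=0 | in 0 | out 0 | ==
  [17] u=1 | in 0 | out ⊤ | prev 2 | push {5}
  [18] u=5 | in ⊤ | out ⊤ | ==

Converged values:
  [0] 0
  [1] ⊤
  [2] ⊤
  [3] ⊤
  [4] 3
  [5] ⊤
  [6] 0
  [7] 0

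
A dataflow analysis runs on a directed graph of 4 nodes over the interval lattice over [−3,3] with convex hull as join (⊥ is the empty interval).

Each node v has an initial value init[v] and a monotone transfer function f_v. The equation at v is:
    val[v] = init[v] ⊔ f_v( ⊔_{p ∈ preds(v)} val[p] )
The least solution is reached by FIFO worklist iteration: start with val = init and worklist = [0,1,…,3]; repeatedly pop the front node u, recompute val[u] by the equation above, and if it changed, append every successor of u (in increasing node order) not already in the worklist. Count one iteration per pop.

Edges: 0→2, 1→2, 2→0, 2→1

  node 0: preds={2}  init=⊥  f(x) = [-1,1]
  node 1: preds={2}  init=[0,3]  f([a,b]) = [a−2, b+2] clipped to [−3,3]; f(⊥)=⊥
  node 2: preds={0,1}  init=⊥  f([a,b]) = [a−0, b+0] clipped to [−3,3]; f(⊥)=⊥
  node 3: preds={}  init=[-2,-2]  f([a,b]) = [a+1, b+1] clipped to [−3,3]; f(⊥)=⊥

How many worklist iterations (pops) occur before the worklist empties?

9

Trace (9 dequeues):
  [1] u=0 | in ⊥ | out [-1,1] | prev ⊥ | push {}
  [2] u=1 | in ⊥ | out [0,3] | ==
  [3] u=2 | in [-1,3] | out [-1,3] | prev ⊥ | push {0,1}
  [4] u=3 | in ⊥ | out [-2,-2] | ==
  [5] u=0 | in [-1,3] | out [-1,1] | ==
  [6] u=1 | in [-1,3] | out [-3,3] | prev [0,3] | push {2}
  [7] u=2 | in [-3,3] | out [-3,3] | prev [-1,3] | push {0,1}
  [8] u=0 | in [-3,3] | out [-1,1] | ==
  [9] u=1 | in [-3,3] | out [-3,3] | ==

Converged values:
  [0] [-1,1]
  [1] [-3,3]
  [2] [-3,3]
  [3] [-2,-2]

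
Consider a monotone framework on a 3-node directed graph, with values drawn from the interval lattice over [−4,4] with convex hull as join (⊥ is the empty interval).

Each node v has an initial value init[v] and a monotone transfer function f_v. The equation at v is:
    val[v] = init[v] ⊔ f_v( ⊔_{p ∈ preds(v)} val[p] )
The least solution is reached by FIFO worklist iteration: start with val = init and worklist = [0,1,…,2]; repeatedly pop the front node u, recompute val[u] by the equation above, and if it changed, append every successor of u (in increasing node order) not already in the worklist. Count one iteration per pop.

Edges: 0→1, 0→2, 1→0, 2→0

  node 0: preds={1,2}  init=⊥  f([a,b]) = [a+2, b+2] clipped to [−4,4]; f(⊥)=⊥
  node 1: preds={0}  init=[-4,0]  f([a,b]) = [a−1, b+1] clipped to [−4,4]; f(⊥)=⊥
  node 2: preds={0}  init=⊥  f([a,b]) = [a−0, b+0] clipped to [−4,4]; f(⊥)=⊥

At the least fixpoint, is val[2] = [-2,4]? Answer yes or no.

Iteration log — 7 steps:
  step 1. node 0  ⊔preds=[-4,0]  new=[-2,2]  old=⊥  +wl: 
  step 2. node 1  ⊔preds=[-2,2]  new=[-4,3]  old=[-4,0]  +wl: 0
  step 3. node 2  ⊔preds=[-2,2]  new=[-2,2]  old=⊥  +wl: 
  step 4. node 0  ⊔preds=[-4,3]  new=[-2,4]  old=[-2,2]  +wl: 1,2
  step 5. node 1  ⊔preds=[-2,4]  new=[-4,4]  old=[-4,3]  +wl: 0
  step 6. node 2  ⊔preds=[-2,4]  new=[-2,4]  old=[-2,2]  +wl: 
  step 7. node 0  ⊔preds=[-4,4]  new=[-2,4]  stable

Least fixpoint reached:
  node 0: [-2,4]
  node 1: [-4,4]
  node 2: [-2,4]

yes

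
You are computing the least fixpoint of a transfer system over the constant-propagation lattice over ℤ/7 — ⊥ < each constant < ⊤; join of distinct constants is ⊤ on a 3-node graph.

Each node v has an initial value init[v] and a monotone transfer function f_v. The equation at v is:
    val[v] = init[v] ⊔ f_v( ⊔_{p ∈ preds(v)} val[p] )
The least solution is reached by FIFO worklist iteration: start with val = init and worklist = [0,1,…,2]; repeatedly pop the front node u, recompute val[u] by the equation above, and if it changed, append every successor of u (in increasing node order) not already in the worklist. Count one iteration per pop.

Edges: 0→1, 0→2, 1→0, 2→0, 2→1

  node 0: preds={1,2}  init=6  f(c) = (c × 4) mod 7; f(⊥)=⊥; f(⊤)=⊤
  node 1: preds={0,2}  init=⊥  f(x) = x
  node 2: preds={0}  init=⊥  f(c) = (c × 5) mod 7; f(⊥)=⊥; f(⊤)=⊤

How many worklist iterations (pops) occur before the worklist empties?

8

Iteration log — 8 steps:
  step 1. node 0  ⊔preds=⊥  new=6  stable
  step 2. node 1  ⊔preds=6  new=6  old=⊥  +wl: 0
  step 3. node 2  ⊔preds=6  new=2  old=⊥  +wl: 1
  step 4. node 0  ⊔preds=⊤  new=⊤  old=6  +wl: 2
  step 5. node 1  ⊔preds=⊤  new=⊤  old=6  +wl: 0
  step 6. node 2  ⊔preds=⊤  new=⊤  old=2  +wl: 1
  step 7. node 0  ⊔preds=⊤  new=⊤  stable
  step 8. node 1  ⊔preds=⊤  new=⊤  stable

Least fixpoint reached:
  node 0: ⊤
  node 1: ⊤
  node 2: ⊤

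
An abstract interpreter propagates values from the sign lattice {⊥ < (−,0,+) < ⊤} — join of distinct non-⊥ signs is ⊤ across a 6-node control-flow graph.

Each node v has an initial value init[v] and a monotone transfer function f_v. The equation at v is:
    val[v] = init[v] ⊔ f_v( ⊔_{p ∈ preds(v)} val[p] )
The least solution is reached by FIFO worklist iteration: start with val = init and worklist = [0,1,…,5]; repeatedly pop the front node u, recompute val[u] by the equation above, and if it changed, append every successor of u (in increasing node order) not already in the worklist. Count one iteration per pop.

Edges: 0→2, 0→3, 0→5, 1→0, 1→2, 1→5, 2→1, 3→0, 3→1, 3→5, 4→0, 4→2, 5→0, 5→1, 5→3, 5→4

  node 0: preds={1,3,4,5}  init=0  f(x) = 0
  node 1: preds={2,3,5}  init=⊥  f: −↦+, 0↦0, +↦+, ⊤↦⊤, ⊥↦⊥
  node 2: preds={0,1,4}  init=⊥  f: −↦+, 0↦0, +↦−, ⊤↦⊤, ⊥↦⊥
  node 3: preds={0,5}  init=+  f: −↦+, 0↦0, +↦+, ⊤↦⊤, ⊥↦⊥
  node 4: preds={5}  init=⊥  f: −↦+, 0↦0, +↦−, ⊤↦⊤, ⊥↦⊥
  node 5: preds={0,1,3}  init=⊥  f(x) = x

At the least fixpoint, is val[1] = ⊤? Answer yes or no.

Iteration log — 13 steps:
  step 1. node 0  ⊔preds=+  new=0  stable
  step 2. node 1  ⊔preds=+  new=+  old=⊥  +wl: 0
  step 3. node 2  ⊔preds=⊤  new=⊤  old=⊥  +wl: 1
  step 4. node 3  ⊔preds=0  new=⊤  old=+  +wl: 
  step 5. node 4  ⊔preds=⊥  new=⊥  stable
  step 6. node 5  ⊔preds=⊤  new=⊤  old=⊥  +wl: 3,4
  step 7. node 0  ⊔preds=⊤  new=0  stable
  step 8. node 1  ⊔preds=⊤  new=⊤  old=+  +wl: 0,2,5
  step 9. node 3  ⊔preds=⊤  new=⊤  stable
  step 10. node 4  ⊔preds=⊤  new=⊤  old=⊥  +wl: 
  step 11. node 0  ⊔preds=⊤  new=0  stable
  step 12. node 2  ⊔preds=⊤  new=⊤  stable
  step 13. node 5  ⊔preds=⊤  new=⊤  stable

Least fixpoint reached:
  node 0: 0
  node 1: ⊤
  node 2: ⊤
  node 3: ⊤
  node 4: ⊤
  node 5: ⊤

yes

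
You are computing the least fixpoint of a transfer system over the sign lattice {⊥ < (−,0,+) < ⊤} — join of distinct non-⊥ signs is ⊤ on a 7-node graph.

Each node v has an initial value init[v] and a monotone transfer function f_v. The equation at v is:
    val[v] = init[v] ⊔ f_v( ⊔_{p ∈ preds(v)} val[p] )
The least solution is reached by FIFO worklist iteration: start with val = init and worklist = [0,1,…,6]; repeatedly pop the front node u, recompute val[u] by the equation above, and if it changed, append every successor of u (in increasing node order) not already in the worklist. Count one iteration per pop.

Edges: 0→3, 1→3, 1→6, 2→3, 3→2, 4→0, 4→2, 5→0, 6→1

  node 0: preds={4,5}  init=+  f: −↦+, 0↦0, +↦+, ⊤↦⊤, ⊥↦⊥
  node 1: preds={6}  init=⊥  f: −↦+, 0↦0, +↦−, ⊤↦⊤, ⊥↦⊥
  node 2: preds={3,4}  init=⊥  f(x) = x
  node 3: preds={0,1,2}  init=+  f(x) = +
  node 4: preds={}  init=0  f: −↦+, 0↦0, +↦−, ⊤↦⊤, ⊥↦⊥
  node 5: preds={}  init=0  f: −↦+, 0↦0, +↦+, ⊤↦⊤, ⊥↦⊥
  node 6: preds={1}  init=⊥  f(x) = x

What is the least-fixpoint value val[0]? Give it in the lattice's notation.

⊤

Worklist (7 pops):
  #1 pop 0: in=0 → ⊤ (was +); enqueue []
  #2 pop 1: in=⊥ → ⊥ (no change)
  #3 pop 2: in=⊤ → ⊤ (was ⊥); enqueue []
  #4 pop 3: in=⊤ → + (no change)
  #5 pop 4: in=⊥ → 0 (no change)
  #6 pop 5: in=⊥ → 0 (no change)
  #7 pop 6: in=⊥ → ⊥ (no change)

Fixpoint:
  val[0] = ⊤
  val[1] = ⊥
  val[2] = ⊤
  val[3] = +
  val[4] = 0
  val[5] = 0
  val[6] = ⊥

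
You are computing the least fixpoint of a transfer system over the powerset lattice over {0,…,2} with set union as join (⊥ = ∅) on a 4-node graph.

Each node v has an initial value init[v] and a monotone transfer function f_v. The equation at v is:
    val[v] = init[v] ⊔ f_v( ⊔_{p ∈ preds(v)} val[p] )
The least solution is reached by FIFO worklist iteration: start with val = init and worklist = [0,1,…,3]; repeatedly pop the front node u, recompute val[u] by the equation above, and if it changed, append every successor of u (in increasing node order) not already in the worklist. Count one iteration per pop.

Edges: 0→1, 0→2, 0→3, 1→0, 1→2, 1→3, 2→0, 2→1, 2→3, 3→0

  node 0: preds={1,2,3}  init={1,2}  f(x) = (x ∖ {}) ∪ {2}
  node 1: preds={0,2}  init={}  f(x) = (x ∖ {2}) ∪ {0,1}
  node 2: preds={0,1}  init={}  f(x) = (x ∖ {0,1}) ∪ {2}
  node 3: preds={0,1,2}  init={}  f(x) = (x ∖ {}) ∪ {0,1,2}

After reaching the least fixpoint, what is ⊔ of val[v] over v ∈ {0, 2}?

Worklist (8 pops):
  #1 pop 0: in={} → {1,2} (no change)
  #2 pop 1: in={1,2} → {0,1} (was {}); enqueue [0]
  #3 pop 2: in={0,1,2} → {2} (was {}); enqueue [1]
  #4 pop 3: in={0,1,2} → {0,1,2} (was {}); enqueue []
  #5 pop 0: in={0,1,2} → {0,1,2} (was {1,2}); enqueue [2,3]
  #6 pop 1: in={0,1,2} → {0,1} (no change)
  #7 pop 2: in={0,1,2} → {2} (no change)
  #8 pop 3: in={0,1,2} → {0,1,2} (no change)

Fixpoint:
  val[0] = {0,1,2}
  val[1] = {0,1}
  val[2] = {2}
  val[3] = {0,1,2}

{0,1,2}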